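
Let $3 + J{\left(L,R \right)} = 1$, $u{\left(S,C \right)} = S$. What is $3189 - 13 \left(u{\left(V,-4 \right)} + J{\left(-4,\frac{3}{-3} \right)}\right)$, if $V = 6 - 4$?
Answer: $3189$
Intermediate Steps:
$V = 2$ ($V = 6 - 4 = 2$)
$J{\left(L,R \right)} = -2$ ($J{\left(L,R \right)} = -3 + 1 = -2$)
$3189 - 13 \left(u{\left(V,-4 \right)} + J{\left(-4,\frac{3}{-3} \right)}\right) = 3189 - 13 \left(2 - 2\right) = 3189 - 13 \cdot 0 = 3189 - 0 = 3189 + 0 = 3189$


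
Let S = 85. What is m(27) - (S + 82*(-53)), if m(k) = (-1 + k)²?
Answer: 4937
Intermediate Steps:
m(27) - (S + 82*(-53)) = (-1 + 27)² - (85 + 82*(-53)) = 26² - (85 - 4346) = 676 - 1*(-4261) = 676 + 4261 = 4937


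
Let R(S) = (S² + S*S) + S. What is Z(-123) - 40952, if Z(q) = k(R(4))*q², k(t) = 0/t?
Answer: -40952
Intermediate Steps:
R(S) = S + 2*S² (R(S) = (S² + S²) + S = 2*S² + S = S + 2*S²)
k(t) = 0
Z(q) = 0 (Z(q) = 0*q² = 0)
Z(-123) - 40952 = 0 - 40952 = -40952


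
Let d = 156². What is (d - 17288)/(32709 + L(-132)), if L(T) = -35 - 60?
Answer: 3524/16307 ≈ 0.21610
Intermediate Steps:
L(T) = -95
d = 24336
(d - 17288)/(32709 + L(-132)) = (24336 - 17288)/(32709 - 95) = 7048/32614 = 7048*(1/32614) = 3524/16307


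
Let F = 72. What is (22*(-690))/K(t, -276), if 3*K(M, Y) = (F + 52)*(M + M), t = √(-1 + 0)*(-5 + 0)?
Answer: -2277*I/62 ≈ -36.726*I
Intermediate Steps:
t = -5*I (t = √(-1)*(-5) = I*(-5) = -5*I ≈ -5.0*I)
K(M, Y) = 248*M/3 (K(M, Y) = ((72 + 52)*(M + M))/3 = (124*(2*M))/3 = (248*M)/3 = 248*M/3)
(22*(-690))/K(t, -276) = (22*(-690))/((248*(-5*I)/3)) = -15180*3*I/1240 = -2277*I/62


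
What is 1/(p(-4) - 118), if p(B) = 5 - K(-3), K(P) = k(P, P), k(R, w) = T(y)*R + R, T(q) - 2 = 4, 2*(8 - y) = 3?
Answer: -1/92 ≈ -0.010870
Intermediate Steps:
y = 13/2 (y = 8 - 1/2*3 = 8 - 3/2 = 13/2 ≈ 6.5000)
T(q) = 6 (T(q) = 2 + 4 = 6)
k(R, w) = 7*R (k(R, w) = 6*R + R = 7*R)
K(P) = 7*P
p(B) = 26 (p(B) = 5 - 7*(-3) = 5 - 1*(-21) = 5 + 21 = 26)
1/(p(-4) - 118) = 1/(26 - 118) = 1/(-92) = -1/92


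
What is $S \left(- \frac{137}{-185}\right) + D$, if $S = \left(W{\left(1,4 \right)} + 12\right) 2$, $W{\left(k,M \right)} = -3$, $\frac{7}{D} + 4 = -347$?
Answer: $\frac{864271}{64935} \approx 13.31$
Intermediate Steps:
$D = - \frac{7}{351}$ ($D = \frac{7}{-4 - 347} = \frac{7}{-351} = 7 \left(- \frac{1}{351}\right) = - \frac{7}{351} \approx -0.019943$)
$S = 18$ ($S = \left(-3 + 12\right) 2 = 9 \cdot 2 = 18$)
$S \left(- \frac{137}{-185}\right) + D = 18 \left(- \frac{137}{-185}\right) - \frac{7}{351} = 18 \left(\left(-137\right) \left(- \frac{1}{185}\right)\right) - \frac{7}{351} = 18 \cdot \frac{137}{185} - \frac{7}{351} = \frac{2466}{185} - \frac{7}{351} = \frac{864271}{64935}$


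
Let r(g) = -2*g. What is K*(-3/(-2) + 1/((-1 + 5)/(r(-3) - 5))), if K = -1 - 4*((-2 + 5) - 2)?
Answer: -35/4 ≈ -8.7500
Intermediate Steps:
K = -5 (K = -1 - 4*(3 - 2) = -1 - 4*1 = -1 - 4 = -5)
K*(-3/(-2) + 1/((-1 + 5)/(r(-3) - 5))) = -5*(-3/(-2) + 1/((-1 + 5)/(-2*(-3) - 5))) = -5*(-3*(-½) + 1/(4/(6 - 5))) = -5*(3/2 + 1/(4/1)) = -5*(3/2 + 1/(4*1)) = -5*(3/2 + 1/4) = -5*(3/2 + 1*(¼)) = -5*(3/2 + ¼) = -5*7/4 = -35/4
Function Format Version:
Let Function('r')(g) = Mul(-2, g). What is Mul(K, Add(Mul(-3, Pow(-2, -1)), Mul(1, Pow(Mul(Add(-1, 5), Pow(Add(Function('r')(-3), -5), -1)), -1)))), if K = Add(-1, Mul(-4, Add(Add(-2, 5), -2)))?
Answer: Rational(-35, 4) ≈ -8.7500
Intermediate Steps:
K = -5 (K = Add(-1, Mul(-4, Add(3, -2))) = Add(-1, Mul(-4, 1)) = Add(-1, -4) = -5)
Mul(K, Add(Mul(-3, Pow(-2, -1)), Mul(1, Pow(Mul(Add(-1, 5), Pow(Add(Function('r')(-3), -5), -1)), -1)))) = Mul(-5, Add(Mul(-3, Pow(-2, -1)), Mul(1, Pow(Mul(Add(-1, 5), Pow(Add(Mul(-2, -3), -5), -1)), -1)))) = Mul(-5, Add(Mul(-3, Rational(-1, 2)), Mul(1, Pow(Mul(4, Pow(Add(6, -5), -1)), -1)))) = Mul(-5, Add(Rational(3, 2), Mul(1, Pow(Mul(4, Pow(1, -1)), -1)))) = Mul(-5, Add(Rational(3, 2), Mul(1, Pow(Mul(4, 1), -1)))) = Mul(-5, Add(Rational(3, 2), Mul(1, Pow(4, -1)))) = Mul(-5, Add(Rational(3, 2), Mul(1, Rational(1, 4)))) = Mul(-5, Add(Rational(3, 2), Rational(1, 4))) = Mul(-5, Rational(7, 4)) = Rational(-35, 4)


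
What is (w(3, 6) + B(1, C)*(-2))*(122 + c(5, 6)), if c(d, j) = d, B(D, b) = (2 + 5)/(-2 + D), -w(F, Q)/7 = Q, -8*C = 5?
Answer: -3556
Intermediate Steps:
C = -5/8 (C = -⅛*5 = -5/8 ≈ -0.62500)
w(F, Q) = -7*Q
B(D, b) = 7/(-2 + D)
(w(3, 6) + B(1, C)*(-2))*(122 + c(5, 6)) = (-7*6 + (7/(-2 + 1))*(-2))*(122 + 5) = (-42 + (7/(-1))*(-2))*127 = (-42 + (7*(-1))*(-2))*127 = (-42 - 7*(-2))*127 = (-42 + 14)*127 = -28*127 = -3556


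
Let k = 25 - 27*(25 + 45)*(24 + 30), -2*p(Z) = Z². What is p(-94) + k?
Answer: -106453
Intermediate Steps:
p(Z) = -Z²/2
k = -102035 (k = 25 - 1890*54 = 25 - 27*3780 = 25 - 102060 = -102035)
p(-94) + k = -½*(-94)² - 102035 = -½*8836 - 102035 = -4418 - 102035 = -106453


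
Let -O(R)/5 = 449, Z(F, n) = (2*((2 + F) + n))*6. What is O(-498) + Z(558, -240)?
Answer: 1595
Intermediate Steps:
Z(F, n) = 24 + 12*F + 12*n (Z(F, n) = (2*(2 + F + n))*6 = (4 + 2*F + 2*n)*6 = 24 + 12*F + 12*n)
O(R) = -2245 (O(R) = -5*449 = -2245)
O(-498) + Z(558, -240) = -2245 + (24 + 12*558 + 12*(-240)) = -2245 + (24 + 6696 - 2880) = -2245 + 3840 = 1595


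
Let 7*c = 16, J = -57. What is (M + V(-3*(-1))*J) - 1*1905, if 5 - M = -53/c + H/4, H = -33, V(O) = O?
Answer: -32633/16 ≈ -2039.6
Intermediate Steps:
c = 16/7 (c = (⅐)*16 = 16/7 ≈ 2.2857)
M = 583/16 (M = 5 - (-53/16/7 - 33/4) = 5 - (-53*7/16 - 33*¼) = 5 - (-371/16 - 33/4) = 5 - 1*(-503/16) = 5 + 503/16 = 583/16 ≈ 36.438)
(M + V(-3*(-1))*J) - 1*1905 = (583/16 - 3*(-1)*(-57)) - 1*1905 = (583/16 + 3*(-57)) - 1905 = (583/16 - 171) - 1905 = -2153/16 - 1905 = -32633/16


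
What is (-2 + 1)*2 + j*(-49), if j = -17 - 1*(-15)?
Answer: 96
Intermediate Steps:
j = -2 (j = -17 + 15 = -2)
(-2 + 1)*2 + j*(-49) = (-2 + 1)*2 - 2*(-49) = -1*2 + 98 = -2 + 98 = 96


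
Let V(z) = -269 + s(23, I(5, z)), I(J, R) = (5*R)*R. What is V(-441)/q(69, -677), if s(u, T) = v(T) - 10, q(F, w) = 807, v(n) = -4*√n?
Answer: -93/269 - 588*√5/269 ≈ -5.2335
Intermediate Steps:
I(J, R) = 5*R²
s(u, T) = -10 - 4*√T (s(u, T) = -4*√T - 10 = -10 - 4*√T)
V(z) = -279 - 4*√5*√(z²) (V(z) = -269 + (-10 - 4*√5*√(z²)) = -279 - 4*√5*√(z²))
V(-441)/q(69, -677) = (-279 - 4*√5*√((-441)²))/807 = (-279 - 4*√5*√194481)*(1/807) = (-279 - 4*√5*441)*(1/807) = (-279 - 1764*√5)*(1/807) = -93/269 - 588*√5/269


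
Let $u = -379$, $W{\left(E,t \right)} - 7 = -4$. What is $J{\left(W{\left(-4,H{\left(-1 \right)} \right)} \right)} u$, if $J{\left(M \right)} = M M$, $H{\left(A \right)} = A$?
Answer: $-3411$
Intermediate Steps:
$W{\left(E,t \right)} = 3$ ($W{\left(E,t \right)} = 7 - 4 = 3$)
$J{\left(M \right)} = M^{2}$
$J{\left(W{\left(-4,H{\left(-1 \right)} \right)} \right)} u = 3^{2} \left(-379\right) = 9 \left(-379\right) = -3411$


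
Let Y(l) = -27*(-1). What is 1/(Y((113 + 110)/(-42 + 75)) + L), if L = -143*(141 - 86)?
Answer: -1/7838 ≈ -0.00012758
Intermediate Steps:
Y(l) = 27
L = -7865 (L = -143*55 = -7865)
1/(Y((113 + 110)/(-42 + 75)) + L) = 1/(27 - 7865) = 1/(-7838) = -1/7838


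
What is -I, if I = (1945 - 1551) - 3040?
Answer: 2646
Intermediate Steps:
I = -2646 (I = 394 - 3040 = -2646)
-I = -1*(-2646) = 2646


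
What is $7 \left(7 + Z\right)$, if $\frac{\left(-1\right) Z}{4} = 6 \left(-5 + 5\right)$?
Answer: $49$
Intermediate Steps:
$Z = 0$ ($Z = - 4 \cdot 6 \left(-5 + 5\right) = - 4 \cdot 6 \cdot 0 = \left(-4\right) 0 = 0$)
$7 \left(7 + Z\right) = 7 \left(7 + 0\right) = 7 \cdot 7 = 49$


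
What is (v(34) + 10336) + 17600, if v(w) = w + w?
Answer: 28004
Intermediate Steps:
v(w) = 2*w
(v(34) + 10336) + 17600 = (2*34 + 10336) + 17600 = (68 + 10336) + 17600 = 10404 + 17600 = 28004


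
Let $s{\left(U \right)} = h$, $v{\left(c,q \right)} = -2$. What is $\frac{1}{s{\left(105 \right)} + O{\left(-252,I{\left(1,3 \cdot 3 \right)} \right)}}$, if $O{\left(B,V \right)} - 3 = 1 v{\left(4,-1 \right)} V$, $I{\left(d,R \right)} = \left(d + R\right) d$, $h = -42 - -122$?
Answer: $\frac{1}{63} \approx 0.015873$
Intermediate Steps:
$h = 80$ ($h = -42 + 122 = 80$)
$I{\left(d,R \right)} = d \left(R + d\right)$ ($I{\left(d,R \right)} = \left(R + d\right) d = d \left(R + d\right)$)
$s{\left(U \right)} = 80$
$O{\left(B,V \right)} = 3 - 2 V$ ($O{\left(B,V \right)} = 3 + 1 \left(-2\right) V = 3 - 2 V$)
$\frac{1}{s{\left(105 \right)} + O{\left(-252,I{\left(1,3 \cdot 3 \right)} \right)}} = \frac{1}{80 + \left(3 - 2 \cdot 1 \left(3 \cdot 3 + 1\right)\right)} = \frac{1}{80 + \left(3 - 2 \cdot 1 \left(9 + 1\right)\right)} = \frac{1}{80 + \left(3 - 2 \cdot 1 \cdot 10\right)} = \frac{1}{80 + \left(3 - 20\right)} = \frac{1}{80 - 17} = \frac{1}{63}$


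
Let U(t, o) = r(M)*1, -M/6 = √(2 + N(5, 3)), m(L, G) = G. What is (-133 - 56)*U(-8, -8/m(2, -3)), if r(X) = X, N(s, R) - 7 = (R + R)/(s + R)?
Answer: 567*√39 ≈ 3540.9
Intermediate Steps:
N(s, R) = 7 + 2*R/(R + s) (N(s, R) = 7 + (R + R)/(s + R) = 7 + (2*R)/(R + s) = 7 + 2*R/(R + s))
M = -3*√39 (M = -6*√(2 + (7*5 + 9*3)/(3 + 5)) = -6*√(2 + (35 + 27)/8) = -6*√(2 + (⅛)*62) = -6*√(2 + 31/4) = -3*√39 ≈ -18.735)
U(t, o) = -3*√39 (U(t, o) = -3*√39*1 = -3*√39)
(-133 - 56)*U(-8, -8/m(2, -3)) = (-133 - 56)*(-3*√39) = -(-567)*√39 = 567*√39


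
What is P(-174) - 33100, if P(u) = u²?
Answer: -2824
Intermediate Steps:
P(-174) - 33100 = (-174)² - 33100 = 30276 - 33100 = -2824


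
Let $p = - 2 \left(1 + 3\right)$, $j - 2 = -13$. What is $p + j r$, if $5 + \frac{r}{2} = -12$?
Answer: $366$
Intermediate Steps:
$r = -34$ ($r = -10 + 2 \left(-12\right) = -10 - 24 = -34$)
$j = -11$ ($j = 2 - 13 = -11$)
$p = -8$ ($p = \left(-2\right) 4 = -8$)
$p + j r = -8 - -374 = -8 + 374 = 366$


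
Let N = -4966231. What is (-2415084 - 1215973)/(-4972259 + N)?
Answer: 3631057/9938490 ≈ 0.36535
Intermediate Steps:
(-2415084 - 1215973)/(-4972259 + N) = (-2415084 - 1215973)/(-4972259 - 4966231) = -3631057/(-9938490) = -3631057*(-1/9938490) = 3631057/9938490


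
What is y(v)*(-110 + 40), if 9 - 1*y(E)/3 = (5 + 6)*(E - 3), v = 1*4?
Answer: 420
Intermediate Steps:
v = 4
y(E) = 126 - 33*E (y(E) = 27 - 3*(5 + 6)*(E - 3) = 27 - 33*(-3 + E) = 27 - 3*(-33 + 11*E) = 27 + (99 - 33*E) = 126 - 33*E)
y(v)*(-110 + 40) = (126 - 33*4)*(-110 + 40) = (126 - 132)*(-70) = -6*(-70) = 420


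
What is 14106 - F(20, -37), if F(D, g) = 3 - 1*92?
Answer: 14195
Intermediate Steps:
F(D, g) = -89 (F(D, g) = 3 - 92 = -89)
14106 - F(20, -37) = 14106 - 1*(-89) = 14106 + 89 = 14195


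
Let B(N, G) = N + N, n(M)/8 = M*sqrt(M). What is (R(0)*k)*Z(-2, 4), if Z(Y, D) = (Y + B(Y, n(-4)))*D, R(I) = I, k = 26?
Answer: 0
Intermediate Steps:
n(M) = 8*M**(3/2) (n(M) = 8*(M*sqrt(M)) = 8*M**(3/2))
B(N, G) = 2*N
Z(Y, D) = 3*D*Y (Z(Y, D) = (Y + 2*Y)*D = (3*Y)*D = 3*D*Y)
(R(0)*k)*Z(-2, 4) = (0*26)*(3*4*(-2)) = 0*(-24) = 0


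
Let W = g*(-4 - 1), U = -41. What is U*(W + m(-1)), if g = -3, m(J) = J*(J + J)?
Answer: -697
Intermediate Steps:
m(J) = 2*J² (m(J) = J*(2*J) = 2*J²)
W = 15 (W = -3*(-4 - 1) = -3*(-5) = 15)
U*(W + m(-1)) = -41*(15 + 2*(-1)²) = -41*(15 + 2*1) = -41*(15 + 2) = -41*17 = -697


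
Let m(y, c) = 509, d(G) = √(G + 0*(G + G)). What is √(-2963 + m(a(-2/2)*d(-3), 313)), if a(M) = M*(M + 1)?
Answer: I*√2454 ≈ 49.538*I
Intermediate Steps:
d(G) = √G (d(G) = √(G + 0*(2*G)) = √(G + 0) = √G)
a(M) = M*(1 + M)
√(-2963 + m(a(-2/2)*d(-3), 313)) = √(-2963 + 509) = √(-2454) = I*√2454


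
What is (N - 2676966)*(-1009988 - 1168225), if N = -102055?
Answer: 6053299669473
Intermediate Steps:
(N - 2676966)*(-1009988 - 1168225) = (-102055 - 2676966)*(-1009988 - 1168225) = -2779021*(-2178213) = 6053299669473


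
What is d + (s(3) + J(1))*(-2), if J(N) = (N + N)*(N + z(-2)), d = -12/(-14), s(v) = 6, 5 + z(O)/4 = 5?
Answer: -106/7 ≈ -15.143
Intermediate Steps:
z(O) = 0 (z(O) = -20 + 4*5 = -20 + 20 = 0)
d = 6/7 (d = -12*(-1/14) = 6/7 ≈ 0.85714)
J(N) = 2*N² (J(N) = (N + N)*(N + 0) = (2*N)*N = 2*N²)
d + (s(3) + J(1))*(-2) = 6/7 + (6 + 2*1²)*(-2) = 6/7 + (6 + 2*1)*(-2) = 6/7 + (6 + 2)*(-2) = 6/7 + 8*(-2) = 6/7 - 16 = -106/7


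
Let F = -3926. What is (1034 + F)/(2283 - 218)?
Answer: -2892/2065 ≈ -1.4005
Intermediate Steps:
(1034 + F)/(2283 - 218) = (1034 - 3926)/(2283 - 218) = -2892/2065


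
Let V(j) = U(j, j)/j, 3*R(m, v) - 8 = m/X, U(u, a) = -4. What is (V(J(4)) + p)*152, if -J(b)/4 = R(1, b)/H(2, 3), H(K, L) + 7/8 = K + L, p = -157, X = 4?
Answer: -23636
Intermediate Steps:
R(m, v) = 8/3 + m/12 (R(m, v) = 8/3 + (m/4)/3 = 8/3 + m/12)
H(K, L) = -7/8 + K + L (H(K, L) = -7/8 + (K + L) = -7/8 + K + L)
J(b) = -8/3 (J(b) = -4*(8/3 + (1/12)*1)/(-7/8 + 2 + 3) = -4*(8/3 + 1/12)/33/8 = -11*8/33 = -4*2/3 = -8/3)
V(j) = -4/j
(V(J(4)) + p)*152 = (-4/(-8/3) - 157)*152 = (-4*(-3/8) - 157)*152 = (3/2 - 157)*152 = -311/2*152 = -23636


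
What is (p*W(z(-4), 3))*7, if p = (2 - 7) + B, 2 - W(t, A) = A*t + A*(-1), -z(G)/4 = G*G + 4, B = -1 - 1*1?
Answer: -12005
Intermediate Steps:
B = -2 (B = -1 - 1 = -2)
z(G) = -16 - 4*G² (z(G) = -4*(G*G + 4) = -4*(G² + 4) = -4*(4 + G²) = -16 - 4*G²)
W(t, A) = 2 + A - A*t (W(t, A) = 2 - (A*t + A*(-1)) = 2 - (A*t - A) = 2 - (-A + A*t) = 2 + (A - A*t) = 2 + A - A*t)
p = -7 (p = (2 - 7) - 2 = -5 - 2 = -7)
(p*W(z(-4), 3))*7 = -7*(2 + 3 - 1*3*(-16 - 4*(-4)²))*7 = -7*(2 + 3 - 1*3*(-16 - 4*16))*7 = -7*(2 + 3 - 1*3*(-16 - 64))*7 = -7*(2 + 3 - 1*3*(-80))*7 = -7*(2 + 3 + 240)*7 = -7*245*7 = -1715*7 = -12005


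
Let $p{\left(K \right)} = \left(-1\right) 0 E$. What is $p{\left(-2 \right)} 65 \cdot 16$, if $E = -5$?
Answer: $0$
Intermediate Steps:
$p{\left(K \right)} = 0$ ($p{\left(K \right)} = \left(-1\right) 0 \left(-5\right) = 0 \left(-5\right) = 0$)
$p{\left(-2 \right)} 65 \cdot 16 = 0 \cdot 65 \cdot 16 = 0 \cdot 16 = 0$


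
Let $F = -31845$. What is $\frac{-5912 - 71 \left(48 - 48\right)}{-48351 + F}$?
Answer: $\frac{1478}{20049} \approx 0.073719$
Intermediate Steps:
$\frac{-5912 - 71 \left(48 - 48\right)}{-48351 + F} = \frac{-5912 - 71 \left(48 - 48\right)}{-48351 - 31845} = \frac{-5912 - 0}{-80196} = \left(-5912 + 0\right) \left(- \frac{1}{80196}\right) = \left(-5912\right) \left(- \frac{1}{80196}\right) = \frac{1478}{20049}$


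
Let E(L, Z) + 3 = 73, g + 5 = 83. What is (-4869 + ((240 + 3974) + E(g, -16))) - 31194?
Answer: -31779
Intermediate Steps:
g = 78 (g = -5 + 83 = 78)
E(L, Z) = 70 (E(L, Z) = -3 + 73 = 70)
(-4869 + ((240 + 3974) + E(g, -16))) - 31194 = (-4869 + ((240 + 3974) + 70)) - 31194 = (-4869 + (4214 + 70)) - 31194 = (-4869 + 4284) - 31194 = -585 - 31194 = -31779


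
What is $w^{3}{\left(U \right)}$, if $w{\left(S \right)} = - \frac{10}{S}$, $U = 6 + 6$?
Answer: $- \frac{125}{216} \approx -0.5787$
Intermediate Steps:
$U = 12$
$w^{3}{\left(U \right)} = \left(- \frac{10}{12}\right)^{3} = \left(\left(-10\right) \frac{1}{12}\right)^{3} = \left(- \frac{5}{6}\right)^{3} = - \frac{125}{216}$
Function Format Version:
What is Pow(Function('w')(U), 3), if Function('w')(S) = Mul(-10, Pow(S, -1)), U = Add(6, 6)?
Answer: Rational(-125, 216) ≈ -0.57870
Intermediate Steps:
U = 12
Pow(Function('w')(U), 3) = Pow(Mul(-10, Pow(12, -1)), 3) = Pow(Mul(-10, Rational(1, 12)), 3) = Pow(Rational(-5, 6), 3) = Rational(-125, 216)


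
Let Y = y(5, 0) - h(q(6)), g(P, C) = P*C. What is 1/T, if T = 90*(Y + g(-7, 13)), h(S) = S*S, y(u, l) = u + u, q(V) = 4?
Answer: -1/8730 ≈ -0.00011455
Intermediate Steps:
g(P, C) = C*P
y(u, l) = 2*u
h(S) = S²
Y = -6 (Y = 2*5 - 1*4² = 10 - 1*16 = 10 - 16 = -6)
T = -8730 (T = 90*(-6 + 13*(-7)) = 90*(-6 - 91) = 90*(-97) = -8730)
1/T = 1/(-8730) = -1/8730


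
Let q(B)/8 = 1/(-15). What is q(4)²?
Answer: 64/225 ≈ 0.28444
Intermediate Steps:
q(B) = -8/15 (q(B) = 8/(-15) = 8*(-1/15) = -8/15)
q(4)² = (-8/15)² = 64/225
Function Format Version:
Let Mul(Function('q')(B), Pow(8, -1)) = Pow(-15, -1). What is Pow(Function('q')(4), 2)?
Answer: Rational(64, 225) ≈ 0.28444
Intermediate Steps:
Function('q')(B) = Rational(-8, 15) (Function('q')(B) = Mul(8, Pow(-15, -1)) = Mul(8, Rational(-1, 15)) = Rational(-8, 15))
Pow(Function('q')(4), 2) = Pow(Rational(-8, 15), 2) = Rational(64, 225)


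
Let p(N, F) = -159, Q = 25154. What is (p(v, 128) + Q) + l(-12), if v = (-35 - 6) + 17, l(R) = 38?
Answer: 25033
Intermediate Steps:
v = -24 (v = -41 + 17 = -24)
(p(v, 128) + Q) + l(-12) = (-159 + 25154) + 38 = 24995 + 38 = 25033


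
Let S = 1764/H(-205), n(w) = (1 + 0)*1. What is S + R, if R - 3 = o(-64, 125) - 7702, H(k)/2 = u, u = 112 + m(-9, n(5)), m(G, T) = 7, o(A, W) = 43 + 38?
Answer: -129380/17 ≈ -7610.6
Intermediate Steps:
n(w) = 1 (n(w) = 1*1 = 1)
o(A, W) = 81
u = 119 (u = 112 + 7 = 119)
H(k) = 238 (H(k) = 2*119 = 238)
R = -7618 (R = 3 + (81 - 7702) = 3 - 7621 = -7618)
S = 126/17 (S = 1764/238 = 1764*(1/238) = 126/17 ≈ 7.4118)
S + R = 126/17 - 7618 = -129380/17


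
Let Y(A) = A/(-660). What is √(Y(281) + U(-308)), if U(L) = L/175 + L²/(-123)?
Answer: I*√141586217949/13530 ≈ 27.811*I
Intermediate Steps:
Y(A) = -A/660 (Y(A) = A*(-1/660) = -A/660)
U(L) = -L²/123 + L/175 (U(L) = L*(1/175) + L²*(-1/123) = L/175 - L²/123 = -L²/123 + L/175)
√(Y(281) + U(-308)) = √(-1/660*281 + (1/21525)*(-308)*(123 - 175*(-308))) = √(-281/660 + (1/21525)*(-308)*(123 + 53900)) = √(-281/660 + (1/21525)*(-308)*54023) = √(-281/660 - 2377012/3075) = √(-104646133/135300) = I*√141586217949/13530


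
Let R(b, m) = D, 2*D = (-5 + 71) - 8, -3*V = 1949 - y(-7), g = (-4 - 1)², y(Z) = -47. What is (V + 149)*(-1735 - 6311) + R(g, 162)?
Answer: 4154447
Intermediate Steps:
g = 25 (g = (-5)² = 25)
V = -1996/3 (V = -(1949 - 1*(-47))/3 = -(1949 + 47)/3 = -⅓*1996 = -1996/3 ≈ -665.33)
D = 29 (D = ((-5 + 71) - 8)/2 = (66 - 8)/2 = (½)*58 = 29)
R(b, m) = 29
(V + 149)*(-1735 - 6311) + R(g, 162) = (-1996/3 + 149)*(-1735 - 6311) + 29 = -1549/3*(-8046) + 29 = 4154418 + 29 = 4154447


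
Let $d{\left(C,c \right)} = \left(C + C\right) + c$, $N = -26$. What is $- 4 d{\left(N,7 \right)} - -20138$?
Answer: $20318$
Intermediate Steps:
$d{\left(C,c \right)} = c + 2 C$ ($d{\left(C,c \right)} = 2 C + c = c + 2 C$)
$- 4 d{\left(N,7 \right)} - -20138 = - 4 \left(7 + 2 \left(-26\right)\right) - -20138 = - 4 \left(7 - 52\right) + 20138 = \left(-4\right) \left(-45\right) + 20138 = 180 + 20138 = 20318$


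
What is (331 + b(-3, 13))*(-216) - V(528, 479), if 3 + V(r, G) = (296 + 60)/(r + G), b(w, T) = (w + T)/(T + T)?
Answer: -937007051/13091 ≈ -71576.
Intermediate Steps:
b(w, T) = (T + w)/(2*T) (b(w, T) = (T + w)/((2*T)) = (T + w)*(1/(2*T)) = (T + w)/(2*T))
V(r, G) = -3 + 356/(G + r) (V(r, G) = -3 + (296 + 60)/(r + G) = -3 + 356/(G + r))
(331 + b(-3, 13))*(-216) - V(528, 479) = (331 + (½)*(13 - 3)/13)*(-216) - (356 - 3*479 - 3*528)/(479 + 528) = (331 + (½)*(1/13)*10)*(-216) - (356 - 1437 - 1584)/1007 = (331 + 5/13)*(-216) - (-2665)/1007 = (4308/13)*(-216) - 1*(-2665/1007) = -930528/13 + 2665/1007 = -937007051/13091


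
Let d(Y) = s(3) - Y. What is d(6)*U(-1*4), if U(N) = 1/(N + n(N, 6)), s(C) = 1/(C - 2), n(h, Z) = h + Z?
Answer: 5/2 ≈ 2.5000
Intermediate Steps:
n(h, Z) = Z + h
s(C) = 1/(-2 + C)
U(N) = 1/(6 + 2*N) (U(N) = 1/(N + (6 + N)) = 1/(6 + 2*N))
d(Y) = 1 - Y (d(Y) = 1/(-2 + 3) - Y = 1/1 - Y = 1 - Y)
d(6)*U(-1*4) = (1 - 1*6)*(1/(2*(3 - 1*4))) = (1 - 6)*(1/(2*(3 - 4))) = -5/(2*(-1)) = -5*(-1)/2 = -5*(-1/2) = 5/2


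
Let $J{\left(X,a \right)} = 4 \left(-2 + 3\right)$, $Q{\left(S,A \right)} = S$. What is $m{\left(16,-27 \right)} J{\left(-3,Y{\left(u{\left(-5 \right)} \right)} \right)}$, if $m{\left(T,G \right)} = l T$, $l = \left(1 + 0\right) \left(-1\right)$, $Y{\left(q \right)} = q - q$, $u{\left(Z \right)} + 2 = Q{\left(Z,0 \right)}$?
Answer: $-64$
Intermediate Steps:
$u{\left(Z \right)} = -2 + Z$
$Y{\left(q \right)} = 0$
$l = -1$ ($l = 1 \left(-1\right) = -1$)
$J{\left(X,a \right)} = 4$ ($J{\left(X,a \right)} = 4 \cdot 1 = 4$)
$m{\left(T,G \right)} = - T$
$m{\left(16,-27 \right)} J{\left(-3,Y{\left(u{\left(-5 \right)} \right)} \right)} = \left(-1\right) 16 \cdot 4 = \left(-16\right) 4 = -64$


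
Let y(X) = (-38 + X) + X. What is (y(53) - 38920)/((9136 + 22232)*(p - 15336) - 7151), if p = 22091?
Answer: -38852/211883689 ≈ -0.00018336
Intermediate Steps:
y(X) = -38 + 2*X
(y(53) - 38920)/((9136 + 22232)*(p - 15336) - 7151) = ((-38 + 2*53) - 38920)/((9136 + 22232)*(22091 - 15336) - 7151) = ((-38 + 106) - 38920)/(31368*6755 - 7151) = (68 - 38920)/(211890840 - 7151) = -38852/211883689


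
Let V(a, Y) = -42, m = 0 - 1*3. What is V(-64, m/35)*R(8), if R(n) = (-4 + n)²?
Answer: -672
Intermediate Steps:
m = -3 (m = 0 - 3 = -3)
V(-64, m/35)*R(8) = -42*(-4 + 8)² = -42*4² = -42*16 = -672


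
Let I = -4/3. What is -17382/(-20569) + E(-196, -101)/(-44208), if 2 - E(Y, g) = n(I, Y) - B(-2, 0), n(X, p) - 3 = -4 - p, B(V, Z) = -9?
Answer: 1258271/1480968 ≈ 0.84963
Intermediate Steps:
I = -4/3 (I = -4*⅓ = -4/3 ≈ -1.3333)
n(X, p) = -1 - p (n(X, p) = 3 + (-4 - p) = -1 - p)
E(Y, g) = -6 + Y (E(Y, g) = 2 - ((-1 - Y) - 1*(-9)) = 2 - ((-1 - Y) + 9) = 2 - (8 - Y) = 2 + (-8 + Y) = -6 + Y)
-17382/(-20569) + E(-196, -101)/(-44208) = -17382/(-20569) + (-6 - 196)/(-44208) = -17382*(-1/20569) - 202*(-1/44208) = 17382/20569 + 101/22104 = 1258271/1480968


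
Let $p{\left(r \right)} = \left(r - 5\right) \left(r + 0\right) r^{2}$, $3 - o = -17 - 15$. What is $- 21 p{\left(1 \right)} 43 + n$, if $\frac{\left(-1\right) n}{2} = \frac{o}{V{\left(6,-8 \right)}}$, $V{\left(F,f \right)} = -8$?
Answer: $\frac{14483}{4} \approx 3620.8$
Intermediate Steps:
$o = 35$ ($o = 3 - \left(-17 - 15\right) = 3 - -32 = 3 + 32 = 35$)
$p{\left(r \right)} = r^{3} \left(-5 + r\right)$ ($p{\left(r \right)} = \left(-5 + r\right) r r^{2} = r \left(-5 + r\right) r^{2} = r^{3} \left(-5 + r\right)$)
$n = \frac{35}{4}$ ($n = - 2 \frac{35}{-8} = - 2 \cdot 35 \left(- \frac{1}{8}\right) = \left(-2\right) \left(- \frac{35}{8}\right) = \frac{35}{4} \approx 8.75$)
$- 21 p{\left(1 \right)} 43 + n = - 21 \cdot 1^{3} \left(-5 + 1\right) 43 + \frac{35}{4} = - 21 \cdot 1 \left(-4\right) 43 + \frac{35}{4} = - 21 \left(\left(-4\right) 43\right) + \frac{35}{4} = \left(-21\right) \left(-172\right) + \frac{35}{4} = 3612 + \frac{35}{4} = \frac{14483}{4}$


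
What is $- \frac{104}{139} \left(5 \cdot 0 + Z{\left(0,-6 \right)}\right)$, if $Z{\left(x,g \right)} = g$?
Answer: $\frac{624}{139} \approx 4.4892$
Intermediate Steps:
$- \frac{104}{139} \left(5 \cdot 0 + Z{\left(0,-6 \right)}\right) = - \frac{104}{139} \left(5 \cdot 0 - 6\right) = \left(-104\right) \frac{1}{139} \left(0 - 6\right) = \left(- \frac{104}{139}\right) \left(-6\right) = \frac{624}{139}$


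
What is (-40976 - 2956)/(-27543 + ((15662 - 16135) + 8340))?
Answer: 10983/4919 ≈ 2.2328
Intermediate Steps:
(-40976 - 2956)/(-27543 + ((15662 - 16135) + 8340)) = -43932/(-27543 + (-473 + 8340)) = -43932/(-27543 + 7867) = -43932/(-19676) = -43932*(-1/19676) = 10983/4919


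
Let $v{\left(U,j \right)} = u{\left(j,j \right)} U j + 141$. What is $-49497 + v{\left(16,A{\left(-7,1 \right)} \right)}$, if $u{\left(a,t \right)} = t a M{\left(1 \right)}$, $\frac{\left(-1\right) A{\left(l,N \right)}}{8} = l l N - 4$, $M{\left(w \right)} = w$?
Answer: $-746545356$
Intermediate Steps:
$A{\left(l,N \right)} = 32 - 8 N l^{2}$ ($A{\left(l,N \right)} = - 8 \left(l l N - 4\right) = - 8 \left(l^{2} N - 4\right) = - 8 \left(N l^{2} - 4\right) = - 8 \left(-4 + N l^{2}\right) = 32 - 8 N l^{2}$)
$u{\left(a,t \right)} = a t$ ($u{\left(a,t \right)} = t a 1 = a t 1 = a t$)
$v{\left(U,j \right)} = 141 + U j^{3}$ ($v{\left(U,j \right)} = j j U j + 141 = j^{2} U j + 141 = U j^{2} j + 141 = U j^{3} + 141 = 141 + U j^{3}$)
$-49497 + v{\left(16,A{\left(-7,1 \right)} \right)} = -49497 + \left(141 + 16 \left(32 - 8 \left(-7\right)^{2}\right)^{3}\right) = -49497 + \left(141 + 16 \left(32 - 8 \cdot 49\right)^{3}\right) = -49497 + \left(141 + 16 \left(32 - 392\right)^{3}\right) = -49497 + \left(141 + 16 \left(-360\right)^{3}\right) = -49497 + \left(141 + 16 \left(-46656000\right)\right) = -49497 + \left(141 - 746496000\right) = -49497 - 746495859 = -746545356$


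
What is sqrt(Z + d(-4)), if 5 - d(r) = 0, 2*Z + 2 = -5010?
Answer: I*sqrt(2501) ≈ 50.01*I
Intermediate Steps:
Z = -2506 (Z = -1 + (1/2)*(-5010) = -1 - 2505 = -2506)
d(r) = 5 (d(r) = 5 - 1*0 = 5 + 0 = 5)
sqrt(Z + d(-4)) = sqrt(-2506 + 5) = sqrt(-2501) = I*sqrt(2501)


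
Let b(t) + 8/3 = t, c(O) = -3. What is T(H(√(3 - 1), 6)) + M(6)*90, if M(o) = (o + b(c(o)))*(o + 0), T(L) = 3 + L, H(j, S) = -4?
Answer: 179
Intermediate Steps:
b(t) = -8/3 + t
M(o) = o*(-17/3 + o) (M(o) = (o + (-8/3 - 3))*(o + 0) = (o - 17/3)*o = (-17/3 + o)*o = o*(-17/3 + o))
T(H(√(3 - 1), 6)) + M(6)*90 = (3 - 4) + ((⅓)*6*(-17 + 3*6))*90 = -1 + ((⅓)*6*(-17 + 18))*90 = -1 + ((⅓)*6*1)*90 = -1 + 2*90 = -1 + 180 = 179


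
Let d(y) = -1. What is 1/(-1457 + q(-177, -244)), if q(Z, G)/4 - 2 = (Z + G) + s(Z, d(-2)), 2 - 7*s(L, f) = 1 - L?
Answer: -7/22635 ≈ -0.00030926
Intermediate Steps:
s(L, f) = 1/7 + L/7 (s(L, f) = 2/7 - (1 - L)/7 = 2/7 + (-1/7 + L/7) = 1/7 + L/7)
q(Z, G) = 60/7 + 4*G + 32*Z/7 (q(Z, G) = 8 + 4*((Z + G) + (1/7 + Z/7)) = 8 + 4*((G + Z) + (1/7 + Z/7)) = 8 + 4*(1/7 + G + 8*Z/7) = 8 + (4/7 + 4*G + 32*Z/7) = 60/7 + 4*G + 32*Z/7)
1/(-1457 + q(-177, -244)) = 1/(-1457 + (60/7 + 4*(-244) + (32/7)*(-177))) = 1/(-1457 + (60/7 - 976 - 5664/7)) = 1/(-1457 - 12436/7) = 1/(-22635/7) = -7/22635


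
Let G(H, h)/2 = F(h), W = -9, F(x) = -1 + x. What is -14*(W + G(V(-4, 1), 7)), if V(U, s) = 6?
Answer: -42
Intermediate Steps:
G(H, h) = -2 + 2*h (G(H, h) = 2*(-1 + h) = -2 + 2*h)
-14*(W + G(V(-4, 1), 7)) = -14*(-9 + (-2 + 2*7)) = -14*(-9 + (-2 + 14)) = -14*(-9 + 12) = -14*3 = -42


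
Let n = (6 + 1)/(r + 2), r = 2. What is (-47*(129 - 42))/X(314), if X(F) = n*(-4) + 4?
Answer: 1363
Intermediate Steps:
n = 7/4 (n = (6 + 1)/(2 + 2) = 7/4 ≈ 1.7500)
X(F) = -3 (X(F) = (7/4)*(-4) + 4 = -7 + 4 = -3)
(-47*(129 - 42))/X(314) = -47*(129 - 42)/(-3) = -47*87*(-1/3) = -4089*(-1/3) = 1363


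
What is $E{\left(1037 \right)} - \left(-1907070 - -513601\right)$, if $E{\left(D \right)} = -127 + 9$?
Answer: $1393351$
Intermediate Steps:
$E{\left(D \right)} = -118$
$E{\left(1037 \right)} - \left(-1907070 - -513601\right) = -118 - \left(-1907070 - -513601\right) = -118 - \left(-1907070 + 513601\right) = -118 - -1393469 = -118 + 1393469 = 1393351$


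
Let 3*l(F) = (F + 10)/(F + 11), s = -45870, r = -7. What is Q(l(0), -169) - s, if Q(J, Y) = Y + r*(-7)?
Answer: 45750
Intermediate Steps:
l(F) = (10 + F)/(3*(11 + F)) (l(F) = ((F + 10)/(F + 11))/3 = ((10 + F)/(11 + F))/3 = (10 + F)/(3*(11 + F)))
Q(J, Y) = 49 + Y (Q(J, Y) = Y - 7*(-7) = Y + 49 = 49 + Y)
Q(l(0), -169) - s = (49 - 169) - 1*(-45870) = -120 + 45870 = 45750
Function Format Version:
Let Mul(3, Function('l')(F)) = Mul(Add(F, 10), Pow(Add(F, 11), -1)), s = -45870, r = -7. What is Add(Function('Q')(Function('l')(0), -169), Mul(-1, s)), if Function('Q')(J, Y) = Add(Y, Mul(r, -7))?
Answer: 45750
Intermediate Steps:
Function('l')(F) = Mul(Rational(1, 3), Pow(Add(11, F), -1), Add(10, F)) (Function('l')(F) = Mul(Rational(1, 3), Mul(Add(F, 10), Pow(Add(F, 11), -1))) = Mul(Rational(1, 3), Mul(Add(10, F), Pow(Add(11, F), -1))) = Mul(Rational(1, 3), Mul(Pow(Add(11, F), -1), Add(10, F))) = Mul(Rational(1, 3), Pow(Add(11, F), -1), Add(10, F)))
Function('Q')(J, Y) = Add(49, Y) (Function('Q')(J, Y) = Add(Y, Mul(-7, -7)) = Add(Y, 49) = Add(49, Y))
Add(Function('Q')(Function('l')(0), -169), Mul(-1, s)) = Add(Add(49, -169), Mul(-1, -45870)) = Add(-120, 45870) = 45750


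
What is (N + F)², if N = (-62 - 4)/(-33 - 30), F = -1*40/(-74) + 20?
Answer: 281367076/603729 ≈ 466.05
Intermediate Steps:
F = 760/37 (F = -40*(-1/74) + 20 = 20/37 + 20 = 760/37 ≈ 20.541)
N = 22/21 (N = -66/(-63) = -66*(-1/63) = 22/21 ≈ 1.0476)
(N + F)² = (22/21 + 760/37)² = (16774/777)² = 281367076/603729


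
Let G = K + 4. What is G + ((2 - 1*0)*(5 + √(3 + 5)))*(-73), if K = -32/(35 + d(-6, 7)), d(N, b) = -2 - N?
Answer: -28346/39 - 292*√2 ≈ -1139.8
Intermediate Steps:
K = -32/39 (K = -32/(35 + (-2 - 1*(-6))) = -32/(35 + (-2 + 6)) = -32/(35 + 4) = -32/39 ≈ -0.82051)
G = 124/39 (G = -32/39 + 4 = 124/39 ≈ 3.1795)
G + ((2 - 1*0)*(5 + √(3 + 5)))*(-73) = 124/39 + ((2 - 1*0)*(5 + √(3 + 5)))*(-73) = 124/39 + ((2 + 0)*(5 + √8))*(-73) = 124/39 + (2*(5 + 2*√2))*(-73) = 124/39 + (10 + 4*√2)*(-73) = 124/39 + (-730 - 292*√2) = -28346/39 - 292*√2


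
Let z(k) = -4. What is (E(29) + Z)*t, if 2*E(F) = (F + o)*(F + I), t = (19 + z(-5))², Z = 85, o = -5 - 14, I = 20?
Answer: 74250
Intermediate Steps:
o = -19
t = 225 (t = (19 - 4)² = 15² = 225)
E(F) = (-19 + F)*(20 + F)/2 (E(F) = ((F - 19)*(F + 20))/2 = ((-19 + F)*(20 + F))/2 = (-19 + F)*(20 + F)/2)
(E(29) + Z)*t = ((-190 + (½)*29 + (½)*29²) + 85)*225 = ((-190 + 29/2 + (½)*841) + 85)*225 = ((-190 + 29/2 + 841/2) + 85)*225 = (245 + 85)*225 = 330*225 = 74250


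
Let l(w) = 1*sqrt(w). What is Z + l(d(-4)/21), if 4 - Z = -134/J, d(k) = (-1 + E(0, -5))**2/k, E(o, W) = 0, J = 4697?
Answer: 18922/4697 + I*sqrt(21)/42 ≈ 4.0285 + 0.10911*I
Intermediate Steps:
d(k) = 1/k (d(k) = (-1 + 0)**2/k = (-1)**2/k = 1/k)
l(w) = sqrt(w)
Z = 18922/4697 (Z = 4 - (-134)/4697 = 4 - 1*(-134/4697) = 4 + 134/4697 = 18922/4697 ≈ 4.0285)
Z + l(d(-4)/21) = 18922/4697 + sqrt(1/(-4*21)) = 18922/4697 + sqrt(-1/4*1/21) = 18922/4697 + sqrt(-1/84) = 18922/4697 + I*sqrt(21)/42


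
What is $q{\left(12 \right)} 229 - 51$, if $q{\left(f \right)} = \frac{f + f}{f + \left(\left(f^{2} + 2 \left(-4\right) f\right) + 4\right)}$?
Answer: $\frac{279}{8} \approx 34.875$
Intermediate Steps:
$q{\left(f \right)} = \frac{2 f}{4 + f^{2} - 7 f}$ ($q{\left(f \right)} = \frac{2 f}{f + \left(\left(f^{2} - 8 f\right) + 4\right)} = \frac{2 f}{f + \left(4 + f^{2} - 8 f\right)} = \frac{2 f}{4 + f^{2} - 7 f}$)
$q{\left(12 \right)} 229 - 51 = 2 \cdot 12 \frac{1}{4 + 12^{2} - 84} \cdot 229 - 51 = 2 \cdot 12 \frac{1}{4 + 144 - 84} \cdot 229 + \left(-212 + 161\right) = 2 \cdot 12 \cdot \frac{1}{64} \cdot 229 - 51 = \frac{3}{8} \cdot 229 - 51 = \frac{687}{8} - 51 = \frac{279}{8}$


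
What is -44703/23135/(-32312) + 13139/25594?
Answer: 4911523743631/9566245321640 ≈ 0.51342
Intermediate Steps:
-44703/23135/(-32312) + 13139/25594 = -44703*1/23135*(-1/32312) + 13139*(1/25594) = -44703/23135*(-1/32312) + 13139/25594 = 44703/747538120 + 13139/25594 = 4911523743631/9566245321640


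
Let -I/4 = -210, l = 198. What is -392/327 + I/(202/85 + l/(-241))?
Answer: 1403583454/2603901 ≈ 539.03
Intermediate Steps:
I = 840 (I = -4*(-210) = 840)
-392/327 + I/(202/85 + l/(-241)) = -392/327 + 840/(202/85 + 198/(-241)) = -392*1/327 + 840/(202*(1/85) + 198*(-1/241)) = -392/327 + 840/(202/85 - 198/241) = -392/327 + 840/(31852/20485) = -392/327 + 840*(20485/31852) = -392/327 + 4301850/7963 = 1403583454/2603901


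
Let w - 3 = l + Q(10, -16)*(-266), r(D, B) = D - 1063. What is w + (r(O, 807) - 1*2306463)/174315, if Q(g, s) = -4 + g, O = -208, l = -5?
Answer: -280863104/174315 ≈ -1611.2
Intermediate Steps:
r(D, B) = -1063 + D
w = -1598 (w = 3 + (-5 + (-4 + 10)*(-266)) = 3 + (-5 + 6*(-266)) = 3 + (-5 - 1596) = 3 - 1601 = -1598)
w + (r(O, 807) - 1*2306463)/174315 = -1598 + ((-1063 - 208) - 1*2306463)/174315 = -1598 + (-1271 - 2306463)*(1/174315) = -1598 - 2307734*1/174315 = -1598 - 2307734/174315 = -280863104/174315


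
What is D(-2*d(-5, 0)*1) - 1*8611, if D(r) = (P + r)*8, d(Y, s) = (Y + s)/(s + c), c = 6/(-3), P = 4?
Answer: -8619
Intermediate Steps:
c = -2 (c = 6*(-⅓) = -2)
d(Y, s) = (Y + s)/(-2 + s) (d(Y, s) = (Y + s)/(s - 2) = (Y + s)/(-2 + s))
D(r) = 32 + 8*r (D(r) = (4 + r)*8 = 32 + 8*r)
D(-2*d(-5, 0)*1) - 1*8611 = (32 + 8*(-2*(-5 + 0)/(-2 + 0)*1)) - 1*8611 = (32 + 8*(-2*(-5)/(-2)*1)) - 8611 = (32 + 8*(-(-1)*(-5)*1)) - 8611 = (32 + 8*(-2*5/2*1)) - 8611 = (32 + 8*(-5*1)) - 8611 = (32 + 8*(-5)) - 8611 = (32 - 40) - 8611 = -8 - 8611 = -8619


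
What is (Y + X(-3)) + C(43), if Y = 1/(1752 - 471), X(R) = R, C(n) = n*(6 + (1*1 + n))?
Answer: 2750308/1281 ≈ 2147.0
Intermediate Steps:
C(n) = n*(7 + n) (C(n) = n*(6 + (1 + n)) = n*(7 + n))
Y = 1/1281 ≈ 0.00078064
(Y + X(-3)) + C(43) = (1/1281 - 3) + 43*(7 + 43) = -3842/1281 + 43*50 = -3842/1281 + 2150 = 2750308/1281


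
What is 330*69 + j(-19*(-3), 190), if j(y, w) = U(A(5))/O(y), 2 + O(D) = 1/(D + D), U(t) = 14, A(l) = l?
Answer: 5167194/227 ≈ 22763.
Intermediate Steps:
O(D) = -2 + 1/(2*D) (O(D) = -2 + 1/(D + D) = -2 + 1/(2*D))
j(y, w) = 14/(-2 + 1/(2*y))
330*69 + j(-19*(-3), 190) = 330*69 - 28*(-19*(-3))/(-1 + 4*(-19*(-3))) = 22770 - 28*57/(-1 + 4*57) = 22770 - 28*57/(-1 + 228) = 22770 - 28*57/227 = 22770 - 28*57*1/227 = 22770 - 1596/227 = 5167194/227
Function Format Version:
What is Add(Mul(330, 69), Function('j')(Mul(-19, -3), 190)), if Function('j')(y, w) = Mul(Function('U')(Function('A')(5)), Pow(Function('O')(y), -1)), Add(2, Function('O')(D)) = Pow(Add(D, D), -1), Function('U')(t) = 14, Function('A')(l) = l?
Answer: Rational(5167194, 227) ≈ 22763.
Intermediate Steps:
Function('O')(D) = Add(-2, Mul(Rational(1, 2), Pow(D, -1))) (Function('O')(D) = Add(-2, Pow(Add(D, D), -1)) = Add(-2, Pow(Mul(2, D), -1)) = Add(-2, Mul(Rational(1, 2), Pow(D, -1))))
Function('j')(y, w) = Mul(14, Pow(Add(-2, Mul(Rational(1, 2), Pow(y, -1))), -1))
Add(Mul(330, 69), Function('j')(Mul(-19, -3), 190)) = Add(Mul(330, 69), Mul(-28, Mul(-19, -3), Pow(Add(-1, Mul(4, Mul(-19, -3))), -1))) = Add(22770, Mul(-28, 57, Pow(Add(-1, Mul(4, 57)), -1))) = Add(22770, Mul(-28, 57, Pow(Add(-1, 228), -1))) = Add(22770, Mul(-28, 57, Pow(227, -1))) = Add(22770, Mul(-28, 57, Rational(1, 227))) = Add(22770, Rational(-1596, 227)) = Rational(5167194, 227)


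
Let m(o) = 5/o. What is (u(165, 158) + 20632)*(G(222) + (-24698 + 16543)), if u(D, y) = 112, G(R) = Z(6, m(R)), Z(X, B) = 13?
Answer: -168897648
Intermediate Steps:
G(R) = 13
(u(165, 158) + 20632)*(G(222) + (-24698 + 16543)) = (112 + 20632)*(13 + (-24698 + 16543)) = 20744*(13 - 8155) = 20744*(-8142) = -168897648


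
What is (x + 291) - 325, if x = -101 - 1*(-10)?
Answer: -125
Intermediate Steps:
x = -91 (x = -101 + 10 = -91)
(x + 291) - 325 = (-91 + 291) - 325 = 200 - 325 = -125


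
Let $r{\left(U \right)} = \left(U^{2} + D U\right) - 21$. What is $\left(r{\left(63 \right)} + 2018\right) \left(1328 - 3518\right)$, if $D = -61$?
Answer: $-4649370$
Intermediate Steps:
$r{\left(U \right)} = -21 + U^{2} - 61 U$ ($r{\left(U \right)} = \left(U^{2} - 61 U\right) - 21 = -21 + U^{2} - 61 U$)
$\left(r{\left(63 \right)} + 2018\right) \left(1328 - 3518\right) = \left(\left(-21 + 63^{2} - 3843\right) + 2018\right) \left(1328 - 3518\right) = \left(\left(-21 + 3969 - 3843\right) + 2018\right) \left(-2190\right) = \left(105 + 2018\right) \left(-2190\right) = 2123 \left(-2190\right) = -4649370$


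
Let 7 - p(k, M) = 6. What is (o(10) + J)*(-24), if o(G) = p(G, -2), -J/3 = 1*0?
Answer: -24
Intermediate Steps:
J = 0 (J = -3*0 = 0)
p(k, M) = 1 (p(k, M) = 7 - 1*6 = 7 - 6 = 1)
o(G) = 1
(o(10) + J)*(-24) = (1 + 0)*(-24) = 1*(-24) = -24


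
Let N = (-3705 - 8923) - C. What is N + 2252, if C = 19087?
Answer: -29463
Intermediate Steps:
N = -31715 (N = (-3705 - 8923) - 1*19087 = -12628 - 19087 = -31715)
N + 2252 = -31715 + 2252 = -29463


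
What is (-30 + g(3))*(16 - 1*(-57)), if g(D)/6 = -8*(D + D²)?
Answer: -44238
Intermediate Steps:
g(D) = -48*D - 48*D² (g(D) = 6*(-8*(D + D²)) = 6*(-8*D - 8*D²) = -48*D - 48*D²)
(-30 + g(3))*(16 - 1*(-57)) = (-30 - 48*3*(1 + 3))*(16 - 1*(-57)) = (-30 - 48*3*4)*(16 + 57) = (-30 - 576)*73 = -606*73 = -44238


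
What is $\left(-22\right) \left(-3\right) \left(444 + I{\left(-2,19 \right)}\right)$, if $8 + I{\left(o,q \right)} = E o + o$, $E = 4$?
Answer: $28116$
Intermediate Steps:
$I{\left(o,q \right)} = -8 + 5 o$ ($I{\left(o,q \right)} = -8 + \left(4 o + o\right) = -8 + 5 o$)
$\left(-22\right) \left(-3\right) \left(444 + I{\left(-2,19 \right)}\right) = \left(-22\right) \left(-3\right) \left(444 + \left(-8 + 5 \left(-2\right)\right)\right) = 66 \left(444 - 18\right) = 66 \cdot 426 = 28116$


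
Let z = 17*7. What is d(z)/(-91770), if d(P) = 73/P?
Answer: -73/10920630 ≈ -6.6846e-6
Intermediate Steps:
z = 119
d(z)/(-91770) = (73/119)/(-91770) = (73*(1/119))*(-1/91770) = (73/119)*(-1/91770) = -73/10920630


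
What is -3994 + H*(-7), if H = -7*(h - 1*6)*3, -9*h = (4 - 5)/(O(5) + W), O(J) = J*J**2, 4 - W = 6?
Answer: -1799195/369 ≈ -4875.9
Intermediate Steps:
W = -2 (W = 4 - 1*6 = 4 - 6 = -2)
O(J) = J**3
h = 1/1107 (h = -(4 - 5)/(9*(5**3 - 2)) = -(-1)/(9*(125 - 2)) = -(-1)/(9*123) = -1/9*(-1/123) = 1/1107 ≈ 0.00090334)
H = 46487/369 (H = -7*(1/1107 - 1*6)*3 = -7*(1/1107 - 6)*3 = -7*(-6641/1107)*3 = (46487/1107)*3 = 46487/369 ≈ 125.98)
-3994 + H*(-7) = -3994 + (46487/369)*(-7) = -3994 - 325409/369 = -1799195/369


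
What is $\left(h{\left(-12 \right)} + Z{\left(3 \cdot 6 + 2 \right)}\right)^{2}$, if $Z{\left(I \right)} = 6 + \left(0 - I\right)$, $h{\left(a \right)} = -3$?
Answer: $289$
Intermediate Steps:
$Z{\left(I \right)} = 6 - I$
$\left(h{\left(-12 \right)} + Z{\left(3 \cdot 6 + 2 \right)}\right)^{2} = \left(-3 + \left(6 - \left(3 \cdot 6 + 2\right)\right)\right)^{2} = \left(-3 + \left(6 - \left(18 + 2\right)\right)\right)^{2} = \left(-3 + \left(6 - 20\right)\right)^{2} = \left(-3 - 14\right)^{2} = \left(-17\right)^{2} = 289$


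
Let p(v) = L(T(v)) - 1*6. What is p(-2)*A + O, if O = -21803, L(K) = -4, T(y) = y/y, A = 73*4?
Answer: -24723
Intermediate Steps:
A = 292
T(y) = 1
p(v) = -10 (p(v) = -4 - 1*6 = -4 - 6 = -10)
p(-2)*A + O = -10*292 - 21803 = -2920 - 21803 = -24723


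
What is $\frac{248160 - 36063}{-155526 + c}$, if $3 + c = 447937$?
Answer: $\frac{212097}{292408} \approx 0.72535$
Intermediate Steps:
$c = 447934$ ($c = -3 + 447937 = 447934$)
$\frac{248160 - 36063}{-155526 + c} = \frac{248160 - 36063}{-155526 + 447934} = \frac{212097}{292408}$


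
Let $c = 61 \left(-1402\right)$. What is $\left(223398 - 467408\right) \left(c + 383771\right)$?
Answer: $-72775738490$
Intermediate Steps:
$c = -85522$
$\left(223398 - 467408\right) \left(c + 383771\right) = \left(223398 - 467408\right) \left(-85522 + 383771\right) = \left(-244010\right) 298249 = -72775738490$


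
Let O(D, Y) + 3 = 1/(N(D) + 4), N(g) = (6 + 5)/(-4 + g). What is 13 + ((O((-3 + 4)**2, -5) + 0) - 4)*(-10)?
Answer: 53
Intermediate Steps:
N(g) = 11/(-4 + g)
O(D, Y) = -3 + 1/(4 + 11/(-4 + D)) (O(D, Y) = -3 + 1/(11/(-4 + D) + 4) = -3 + 1/(4 + 11/(-4 + D)))
13 + ((O((-3 + 4)**2, -5) + 0) - 4)*(-10) = 13 + ((11*(1 - (-3 + 4)**2)/(-5 + 4*(-3 + 4)**2) + 0) - 4)*(-10) = 13 + ((11*(1 - 1*1**2)/(-5 + 4*1**2) + 0) - 4)*(-10) = 13 + ((11*(1 - 1*1)/(-5 + 4*1) + 0) - 4)*(-10) = 13 + ((11*(1 - 1)/(-5 + 4) + 0) - 4)*(-10) = 13 + ((11*0/(-1) + 0) - 4)*(-10) = 13 + ((11*(-1)*0 + 0) - 4)*(-10) = 13 + ((0 + 0) - 4)*(-10) = 13 + (0 - 4)*(-10) = 13 - 4*(-10) = 13 + 40 = 53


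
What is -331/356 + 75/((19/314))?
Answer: 8377511/6764 ≈ 1238.5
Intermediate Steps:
-331/356 + 75/((19/314)) = -331*1/356 + 75/((19*(1/314))) = -331/356 + 75/(19/314) = -331/356 + 75*(314/19) = -331/356 + 23550/19 = 8377511/6764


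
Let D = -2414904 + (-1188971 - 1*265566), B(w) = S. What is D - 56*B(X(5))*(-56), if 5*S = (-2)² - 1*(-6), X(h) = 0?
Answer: -3863169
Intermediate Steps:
S = 2 (S = ((-2)² - 1*(-6))/5 = (4 + 6)/5 = (⅕)*10 = 2)
B(w) = 2
D = -3869441 (D = -2414904 + (-1188971 - 265566) = -2414904 - 1454537 = -3869441)
D - 56*B(X(5))*(-56) = -3869441 - 56*2*(-56) = -3869441 - 112*(-56) = -3869441 - 1*(-6272) = -3869441 + 6272 = -3863169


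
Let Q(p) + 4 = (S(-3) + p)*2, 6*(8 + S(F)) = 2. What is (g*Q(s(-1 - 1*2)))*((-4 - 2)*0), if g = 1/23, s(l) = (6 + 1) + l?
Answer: 0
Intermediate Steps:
s(l) = 7 + l
S(F) = -23/3 (S(F) = -8 + (⅙)*2 = -8 + ⅓ = -23/3)
g = 1/23 ≈ 0.043478
Q(p) = -58/3 + 2*p (Q(p) = -4 + (-23/3 + p)*2 = -4 + (-46/3 + 2*p) = -58/3 + 2*p)
(g*Q(s(-1 - 1*2)))*((-4 - 2)*0) = ((-58/3 + 2*(7 + (-1 - 1*2)))/23)*((-4 - 2)*0) = ((-58/3 + 2*(7 + (-1 - 2)))/23)*(-6*0) = ((-58/3 + 2*(7 - 3))/23)*0 = ((-58/3 + 2*4)/23)*0 = ((-58/3 + 8)/23)*0 = ((1/23)*(-34/3))*0 = -34/69*0 = 0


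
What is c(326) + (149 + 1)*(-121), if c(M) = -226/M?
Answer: -2958563/163 ≈ -18151.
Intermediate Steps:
c(326) + (149 + 1)*(-121) = -226/326 + (149 + 1)*(-121) = -226*1/326 + 150*(-121) = -113/163 - 18150 = -2958563/163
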